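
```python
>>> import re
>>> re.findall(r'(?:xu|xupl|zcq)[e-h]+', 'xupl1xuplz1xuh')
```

['xuh']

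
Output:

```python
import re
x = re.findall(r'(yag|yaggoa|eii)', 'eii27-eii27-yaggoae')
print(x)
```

Alternation tries branches left to right and keeps the first one that lets the overall match succeed at that position.
Walking the string: at [0:3] match 'eii', group 1 = 'eii'; at [6:9] match 'eii', group 1 = 'eii'; at [12:15] match 'yag', group 1 = 'yag'.
One capturing group, so `findall` returns just the captured substring from each match — 3 in all.

['eii', 'eii', 'yag']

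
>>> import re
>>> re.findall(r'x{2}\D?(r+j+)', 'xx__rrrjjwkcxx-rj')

This matches exactly 2 of the literal 'x', then optionally a non-digit; then one or more of the literal 'r', then one or more of a literal 'j' (captured).
Scanning left to right: at [12:17] match 'xx-rj', group 1 = 'rj'.
`findall` collects group 1 from the one match (1 total).

['rj']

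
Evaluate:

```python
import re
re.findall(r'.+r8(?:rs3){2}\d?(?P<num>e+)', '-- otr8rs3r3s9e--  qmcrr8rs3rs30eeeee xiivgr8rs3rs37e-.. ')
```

Pattern: one or more of any character; then the literal 'r8', then the literal 'rs3' repeated 2 times, then optionally a digit; then one or more of a literal 'e' (captured as 'num').
Scanning left to right: at [0:53] match '-- otr8rs3r3s9e--  qmcrr8rs3rs30eeeee xiivgr8rs3rs37e', group 1 = 'e'.
Because there's exactly one group, `findall` drops the full match and keeps group 1 from the one hit.

['e']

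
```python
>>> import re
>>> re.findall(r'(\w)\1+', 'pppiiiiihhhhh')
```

`\1` has to match the exact text group 1 already captured.
One capturing group, so `findall` returns just the captured substring from each match — 3 in all.

['p', 'i', 'h']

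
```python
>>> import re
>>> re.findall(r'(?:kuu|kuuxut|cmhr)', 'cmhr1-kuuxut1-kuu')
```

['cmhr', 'kuu', 'kuu']

The regex engine tests alternatives in the order written; an earlier branch that matches wins even if a later one would match more.
Since nothing is captured, `findall` lists the 3 matched substrings directly.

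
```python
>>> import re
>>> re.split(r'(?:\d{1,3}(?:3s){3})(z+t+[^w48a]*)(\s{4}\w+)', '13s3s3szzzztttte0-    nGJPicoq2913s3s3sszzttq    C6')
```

This matches 1 to 3 of a digit, then the literal '3s' repeated 3 times (non-capturing group); then one or more of a literal 'z', then one or more of a literal 't', then zero or more of any character except [w48a] (captured); then exactly 4 of whitespace, then one or more of a word character (captured).
Matches to split on: at [0:51] → '13s3s3szzzztttte0-    nGJPicoq2913s3s3sszzttq    C6'.
The group in the pattern means `split` returns the separators' captures alongside the pieces.

['', 'zzzztttte0-    nGJPicoq2913s3s3sszzttq', '    C6', '']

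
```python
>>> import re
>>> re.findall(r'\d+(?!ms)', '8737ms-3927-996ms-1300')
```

['873', '3927', '99', '1300']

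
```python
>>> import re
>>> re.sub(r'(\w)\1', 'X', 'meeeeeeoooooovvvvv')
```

The backreference `\1` re-matches whatever the first group consumed, character for character.
Matches: at [1:3] → 'ee'; at [3:5] → 'ee'; at [5:7] → 'ee'; at [7:9] → 'oo'; at [9:11] → 'oo'; ….
`sub` substitutes 'X' at each match site.

'mXXXXXXXXv'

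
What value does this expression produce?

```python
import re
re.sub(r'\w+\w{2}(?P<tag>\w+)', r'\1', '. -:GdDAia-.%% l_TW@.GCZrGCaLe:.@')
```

Pattern: one or more of a word character, then exactly 2 of a word character; then one or more of a word character (captured as 'tag').
Matches: at [4:10] → 'GdDAia'; at [15:19] → 'l_TW'; at [21:30] → 'GCZrGCaLe'.
The replacement refers to a captured group, so each match is rewritten using its own captured text.

'. -:a-.%% W@.e:.@'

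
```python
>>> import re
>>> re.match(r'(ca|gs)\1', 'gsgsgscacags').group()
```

`\1` is not a pattern — it's the concrete string captured by group 1, re-applied verbatim.
`match` is anchored at position 0; if the pattern doesn't fit there, it returns None.
The match spans [0:4] → 'gsgs'.
Captured: group 1 = 'gs'.

'gsgs'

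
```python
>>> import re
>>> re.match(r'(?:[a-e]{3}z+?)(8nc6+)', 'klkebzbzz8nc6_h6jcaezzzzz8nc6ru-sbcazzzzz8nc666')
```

Pattern: exactly 3 of a character in [a-e], then one or more of a literal 'z' (lazy) (non-capturing group); then the literal '8nc', then one or more of a literal '6' (captured).
`re.match` won't scan ahead — the pattern has to work from the very first character.
Here the string doesn't start with a match, so the call returns None.

None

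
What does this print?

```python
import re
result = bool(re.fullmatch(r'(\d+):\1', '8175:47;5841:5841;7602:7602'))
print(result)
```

`\1` is not a pattern — it's the concrete string captured by group 1, re-applied verbatim.
`re.fullmatch` requires the pattern to consume the entire string.
Here there's no way to consume every character, so the call returns None, and `bool(None)` is False.

False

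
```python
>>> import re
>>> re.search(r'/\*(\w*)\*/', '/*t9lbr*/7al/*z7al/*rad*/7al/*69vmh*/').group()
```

'/*t9lbr*/'

The match spans [0:9] → '/*t9lbr*/'.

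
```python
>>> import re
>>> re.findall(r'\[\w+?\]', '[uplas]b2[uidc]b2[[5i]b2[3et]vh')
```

['[uplas]', '[uidc]', '[5i]', '[3et]']

Matches: at [0:7] → '[uplas]'; at [9:15] → '[uidc]'; at [18:22] → '[5i]'; at [24:29] → '[3et]'.
No capturing groups, so `findall` returns the 4 full match strings.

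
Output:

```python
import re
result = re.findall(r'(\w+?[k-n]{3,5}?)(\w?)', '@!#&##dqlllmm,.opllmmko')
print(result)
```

Lazy quantifiers expand one character at a time until the remainder of the pattern can match.
With 2 capturing groups, `findall` returns a 2-tuple per match.

[('dqlll', 'm'), ('opllm', 'm')]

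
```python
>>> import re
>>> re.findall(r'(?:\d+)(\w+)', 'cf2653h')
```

Pattern: one or more of a digit (non-capturing group); then one or more of a word character (captured).
Walking the string: at [2:7] match '2653h', group 1 = 'h'.
One capturing group, so `findall` returns just the captured substring from the one match — 1 in all.

['h']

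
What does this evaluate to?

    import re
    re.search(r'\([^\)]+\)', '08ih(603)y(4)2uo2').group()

'(603)'

`search` walks the string left to right and returns the first match it finds.
The match spans [4:9] → '(603)'.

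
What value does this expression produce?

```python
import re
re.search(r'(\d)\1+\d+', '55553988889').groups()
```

('5',)

The match spans [0:11] → '55553988889'.
Captured: group 1 = '5'.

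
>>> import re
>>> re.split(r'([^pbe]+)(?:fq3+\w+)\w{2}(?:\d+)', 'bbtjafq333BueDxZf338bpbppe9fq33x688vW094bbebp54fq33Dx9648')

Pattern: one or more of any character except [pbe] (captured); then the literal 'fq', then one or more of the literal '3', then one or more of a word character (non-capturing group); then exactly 2 of a word character; then one or more of a digit (non-capturing group).
Matches to split on: at [2:57] → 'tjafq333BueDxZf338bpbppe9fq33x688vW094bbebp54fq33Dx9648'.
Because the pattern has a capturing group, `split` also inserts each captured text between the pieces.

['bb', 'tja', '']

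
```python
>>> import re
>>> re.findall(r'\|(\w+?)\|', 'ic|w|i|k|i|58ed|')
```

['w', 'k', '58ed']

Matches: at [2:5] match '|w|', group 1 = 'w'; at [6:9] match '|k|', group 1 = 'k'; at [10:16] match '|58ed|', group 1 = '58ed'.
One capturing group, so `findall` returns just the captured substring from each match — 3 in all.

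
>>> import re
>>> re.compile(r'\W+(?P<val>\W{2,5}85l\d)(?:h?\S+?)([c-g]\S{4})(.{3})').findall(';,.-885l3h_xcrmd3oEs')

This matches one or more of a non-word character; then 2 to 5 of a non-word character, then the literal '85l', then a digit (captured as 'val'); then optionally a literal 'h', then one or more of a non-whitespace character (lazy) (non-capturing group); then a character in [c-g], then exactly 4 of a non-whitespace character (captured); then exactly 3 of any character (captured).
3 groups means each result is a tuple of 3 captured strings — 0 here.
Nothing in the string satisfies the pattern, so the list is empty.

[]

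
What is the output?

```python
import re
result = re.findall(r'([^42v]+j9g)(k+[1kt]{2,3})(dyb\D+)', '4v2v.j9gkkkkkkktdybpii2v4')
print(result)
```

[('.j9g', 'kkkkkkkt', 'dybpii')]

`findall` packs the 3 group values into a tuple for every match.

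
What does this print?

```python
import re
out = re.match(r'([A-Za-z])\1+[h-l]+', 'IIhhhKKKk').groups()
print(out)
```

('I',)

`\1` is not a pattern — it's the concrete string captured by group 1, re-applied verbatim.
`re.match` only tries the pattern at the start of the string.
The match spans [0:5] → 'IIhhh'.
Captured: group 1 = 'I'.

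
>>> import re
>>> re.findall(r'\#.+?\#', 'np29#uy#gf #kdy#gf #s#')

['#uy#', '#kdy#', '#s#']

The `?` after the quantifier makes it lazy — it takes as little as possible before letting the rest of the pattern try.
Since nothing is captured, `findall` lists the 3 matched substrings directly.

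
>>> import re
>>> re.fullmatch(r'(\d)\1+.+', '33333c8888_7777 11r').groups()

The match spans [0:19] → '33333c8888_7777 11r'.
Captured: group 1 = '3'.

('3',)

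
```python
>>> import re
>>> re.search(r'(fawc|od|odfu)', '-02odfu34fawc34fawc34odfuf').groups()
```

The match spans [3:5] → 'od'.
Captured: group 1 = 'od'.

('od',)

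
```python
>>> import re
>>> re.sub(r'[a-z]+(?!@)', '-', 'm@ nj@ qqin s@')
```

Because the assertion is negative and zero-width, positions next to the forbidden text are skipped.
Matches: at [3:4] → 'n'; at [7:11] → 'qqin'.
Each match is replaced by '-'.

'm@ -j@ - s@'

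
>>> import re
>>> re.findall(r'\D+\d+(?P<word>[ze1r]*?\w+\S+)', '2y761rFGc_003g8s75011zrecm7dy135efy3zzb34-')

['rFGc_003g8s75011zrecm7dy135efy3zzb34-']

The pattern matches one or more of a non-digit, then one or more of a digit; then zero or more of one of [ze1r] (lazy), then one or more of a word character, then one or more of a non-whitespace character (captured as 'word').
Walking the string: at [1:42] match 'y761rFGc_003g8s75011zrecm7dy135efy3zzb34-', group 1 = 'rFGc_003g8s75011zrecm7dy135efy3zzb34-'.
With a single group, `findall` returns only what that group captured — 1 item.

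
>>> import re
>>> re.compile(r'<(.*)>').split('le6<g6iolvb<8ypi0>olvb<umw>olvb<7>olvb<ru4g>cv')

['le6', 'g6iolvb<8ypi0>olvb<umw>olvb<7>olvb<ru4g', 'cv']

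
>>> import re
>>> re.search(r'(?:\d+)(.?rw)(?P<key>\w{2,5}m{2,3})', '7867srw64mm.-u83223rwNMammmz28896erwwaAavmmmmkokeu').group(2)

The match spans [0:11] → '7867srw64mm'.
Captured: group 1 = 'srw', group 2 = '64mm'.

'64mm'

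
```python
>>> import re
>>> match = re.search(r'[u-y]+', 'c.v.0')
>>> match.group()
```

Pattern: one or more of a character in [u-y].
The match spans [2:3] → 'v'.

'v'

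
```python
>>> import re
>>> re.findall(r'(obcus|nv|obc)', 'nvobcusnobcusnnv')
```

['nv', 'obcus', 'obcus', 'nv']

The regex engine tests alternatives in the order written; an earlier branch that matches wins even if a later one would match more.
Walking the string: at [0:2] match 'nv', group 1 = 'nv'; at [2:7] match 'obcus', group 1 = 'obcus'; at [8:13] match 'obcus', group 1 = 'obcus'; at [14:16] match 'nv', group 1 = 'nv'.
Because there's exactly one group, `findall` drops the full match and keeps group 1 from each hit.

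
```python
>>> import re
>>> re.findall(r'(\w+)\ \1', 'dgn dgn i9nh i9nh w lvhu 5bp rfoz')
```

['dgn', 'i9nh']

After group 1 captures some text, `\1` only succeeds where that same text appears again.
Walking the string: at [0:7] match 'dgn dgn', group 1 = 'dgn'; at [8:17] match 'i9nh i9nh', group 1 = 'i9nh'.
With a single group, `findall` returns only what that group captured — 2 items.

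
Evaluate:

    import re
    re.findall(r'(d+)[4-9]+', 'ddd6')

['ddd']

The pattern matches one or more of a literal 'd' (captured); then one or more of a character in [4-9].
Walking the string: at [0:4] match 'ddd6', group 1 = 'ddd'.
Because there's exactly one group, `findall` drops the full match and keeps group 1 from the one hit.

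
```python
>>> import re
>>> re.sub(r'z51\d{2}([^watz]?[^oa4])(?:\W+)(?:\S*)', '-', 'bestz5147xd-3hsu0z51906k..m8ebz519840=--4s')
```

'best-'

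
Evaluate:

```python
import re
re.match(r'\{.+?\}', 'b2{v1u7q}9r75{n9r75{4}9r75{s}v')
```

None

`re.match` only tries the pattern at the start of the string.
Here position 0 doesn't satisfy it, so the call returns None.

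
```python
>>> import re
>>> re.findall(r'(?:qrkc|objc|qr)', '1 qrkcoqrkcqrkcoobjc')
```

['qrkc', 'qrkc', 'qrkc', 'objc']

The regex engine tests alternatives in the order written; an earlier branch that matches wins even if a later one would match more.
No capturing groups, so `findall` returns the 4 full match strings.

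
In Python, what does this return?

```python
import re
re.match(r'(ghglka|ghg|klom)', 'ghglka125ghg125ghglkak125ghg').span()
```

(0, 6)

`match` is anchored at position 0; if the pattern doesn't fit there, it returns None.
The match spans [0:6] → 'ghglka'.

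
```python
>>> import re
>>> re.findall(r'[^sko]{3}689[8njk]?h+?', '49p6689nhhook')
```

['9p6689nh']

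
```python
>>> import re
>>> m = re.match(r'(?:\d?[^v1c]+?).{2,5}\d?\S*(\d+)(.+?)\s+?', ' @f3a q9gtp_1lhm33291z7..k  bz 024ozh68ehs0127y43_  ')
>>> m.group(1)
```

This matches optionally a digit, then one or more of any character except [v1c] (lazy) (non-capturing group); then 2 to 5 of any character, then optionally a digit, then zero or more of a non-whitespace character; then one or more of a digit (captured); then one or more of any character (lazy) (captured); then one or more of whitespace (lazy).
With the lazy modifier that quantifier settles for the fewest repetitions that let the rest of the pattern succeed (the atoms after it are unaffected and can still be greedy).
With `match`, the pattern is implicitly anchored at the beginning.
The match spans [0:27] → ' @f3a q9gtp_1lhm33291z7..k '.
Captured: group 1 = '7', group 2 = '..k'.

'7'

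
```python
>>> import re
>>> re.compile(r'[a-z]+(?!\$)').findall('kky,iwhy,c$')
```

['kky', 'iwhy']

Because the assertion is negative and zero-width, positions next to the forbidden text are skipped.
Scanning left to right: at [0:3] → 'kky'; at [4:8] → 'iwhy'.
With no groups in the pattern, `findall` gives back each whole match — 2 here.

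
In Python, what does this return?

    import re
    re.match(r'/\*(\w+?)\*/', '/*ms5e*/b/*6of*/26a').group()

'/*ms5e*/'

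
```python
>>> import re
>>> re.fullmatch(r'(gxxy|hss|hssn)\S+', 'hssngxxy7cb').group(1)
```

'hss'

Alternation isn't longest-match — the leftmost alternative that fits at this position is chosen.
`re.fullmatch` requires the pattern to consume the entire string.
The match spans [0:11] → 'hssngxxy7cb'.
Captured: group 1 = 'hss'.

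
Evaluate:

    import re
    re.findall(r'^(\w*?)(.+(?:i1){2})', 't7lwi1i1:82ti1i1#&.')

This matches anchored at the start of the string; then zero or more of a word character (lazy) (captured); then one or more of any character, then the literal 'i1' repeated 2 times (captured).
`findall` packs the 2 group values into a tuple for every match.

[('', 't7lwi1i1:82ti1i1')]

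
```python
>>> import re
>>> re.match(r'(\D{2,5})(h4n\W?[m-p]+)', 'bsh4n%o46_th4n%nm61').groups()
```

('bs', 'h4n%o')

Pattern: 2 to 5 of a non-digit (captured); then the literal 'h4n', then optionally a non-word character, then one or more of a character in [m-p] (captured).
With `match`, the pattern is implicitly anchored at the beginning.
The match spans [0:7] → 'bsh4n%o'.
Captured: group 1 = 'bs', group 2 = 'h4n%o'.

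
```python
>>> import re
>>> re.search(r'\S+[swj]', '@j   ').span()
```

(0, 2)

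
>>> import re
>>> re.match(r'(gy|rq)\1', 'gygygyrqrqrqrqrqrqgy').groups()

('gy',)

The match spans [0:4] → 'gygy'.
Captured: group 1 = 'gy'.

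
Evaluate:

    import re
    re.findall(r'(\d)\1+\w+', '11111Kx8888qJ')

['1']

`\1` is not a pattern — it's the concrete string captured by group 1, re-applied verbatim.
Matches: at [0:13] match '11111Kx8888qJ', group 1 = '1'.
With a single group, `findall` returns only what that group captured — 1 item.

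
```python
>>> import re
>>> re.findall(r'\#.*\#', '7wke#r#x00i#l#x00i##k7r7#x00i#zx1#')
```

['#r#x00i#l#x00i##k7r7#x00i#zx1#']

Matches: at [4:34] → '#r#x00i#l#x00i##k7r7#x00i#zx1#'.
With no groups in the pattern, `findall` gives back each whole match — 1 here.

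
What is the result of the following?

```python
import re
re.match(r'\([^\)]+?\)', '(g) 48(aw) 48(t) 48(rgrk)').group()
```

`match` is anchored at position 0; if the pattern doesn't fit there, it returns None.
The match spans [0:3] → '(g)'.

'(g)'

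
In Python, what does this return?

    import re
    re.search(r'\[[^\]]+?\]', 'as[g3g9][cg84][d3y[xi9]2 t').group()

`search` walks the string left to right and returns the first match it finds.
The match spans [2:8] → '[g3g9]'.

'[g3g9]'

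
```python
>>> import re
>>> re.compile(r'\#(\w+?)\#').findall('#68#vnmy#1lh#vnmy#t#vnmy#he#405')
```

['68', '1lh', 't', 'he']

Matches: at [0:4] match '#68#', group 1 = '68'; at [8:13] match '#1lh#', group 1 = '1lh'; at [17:20] match '#t#', group 1 = 't'; at [24:28] match '#he#', group 1 = 'he'.
`findall` collects group 1 from each match (4 total).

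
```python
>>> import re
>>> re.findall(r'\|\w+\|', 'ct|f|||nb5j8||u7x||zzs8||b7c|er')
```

['|f|', '|nb5j8|', '|u7x|', '|zzs8|', '|b7c|']

Scanning left to right: at [2:5] → '|f|'; at [6:13] → '|nb5j8|'; at [13:18] → '|u7x|'; at [18:24] → '|zzs8|'; at [24:29] → '|b7c|'.
`findall` yields the raw match text (5 of them) because the pattern has no groups.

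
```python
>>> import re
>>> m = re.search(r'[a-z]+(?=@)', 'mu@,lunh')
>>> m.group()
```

'mu'

Lookahead/lookbehind check context without consuming it, so the matched span excludes the asserted characters.
`re.search` scans for the first position where the pattern succeeds.
The match spans [0:2] → 'mu'.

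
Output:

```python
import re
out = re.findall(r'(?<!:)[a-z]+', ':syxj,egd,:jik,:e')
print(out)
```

The negative lookahead/lookbehind blocks any match where the forbidden context is present.
With no groups in the pattern, `findall` gives back each whole match — 3 here.

['yxj', 'egd', 'ik']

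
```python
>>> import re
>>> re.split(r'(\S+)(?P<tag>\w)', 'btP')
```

Pattern: one or more of a non-whitespace character (captured); then a word character (captured as 'tag').
Matches to split on: at [0:3] → 'btP'.
With a capturing group present, the delimiter's captured portion is kept in the result list.

['', 'bt', 'P', '']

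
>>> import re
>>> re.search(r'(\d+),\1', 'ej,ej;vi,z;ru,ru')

None

After group 1 captures some text, `\1` only succeeds where that same text appears again.
`search` walks the string left to right and returns the first match it finds.
Here no position works, so the call returns None.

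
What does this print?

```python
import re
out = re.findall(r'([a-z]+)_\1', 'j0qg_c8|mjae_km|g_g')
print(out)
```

['g']

`\1` has to match the exact text group 1 already captured.
Because there's exactly one group, `findall` drops the full match and keeps group 1 from the one hit.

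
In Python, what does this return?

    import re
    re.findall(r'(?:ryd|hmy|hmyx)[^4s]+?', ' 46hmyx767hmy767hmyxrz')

`|` is ordered: at each position the engine commits to the first alternative that works.
Since nothing is captured, `findall` lists the 3 matched substrings directly.

['hmyx', 'hmy7', 'hmyx']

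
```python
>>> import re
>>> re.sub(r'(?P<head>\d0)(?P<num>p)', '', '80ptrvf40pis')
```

The pattern matches a digit, then the literal '0' (captured as 'head'); then a literal 'p' (captured as 'num').
Each match is replaced by ''.

'trvfis'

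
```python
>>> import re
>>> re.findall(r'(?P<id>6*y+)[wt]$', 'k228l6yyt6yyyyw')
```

['6yyyy']

Pattern: zero or more of the literal '6', then one or more of the literal 'y' (captured as 'id'); then one of [wt]; then anchored at the end.
Walking the string: at [9:15] match '6yyyyw', group 1 = '6yyyy'.
`findall` collects group 1 from the one match (1 total).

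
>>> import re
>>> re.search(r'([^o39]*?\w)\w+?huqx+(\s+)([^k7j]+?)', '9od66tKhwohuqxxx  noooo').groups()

('9', '  ', 'n')

The pattern matches zero or more of any character except [o39] (lazy), then a word character (captured); then one or more of a word character (lazy), then the literal 'huq', then one or more of a literal 'x'; then one or more of whitespace (captured); then one or more of any character except [k7j] (lazy) (captured).
`re.search` scans for the first position where the pattern succeeds.
The match spans [0:19] → '9od66tKhwohuqxxx  n'.
Captured: group 1 = '9', group 2 = '  ', group 3 = 'n'.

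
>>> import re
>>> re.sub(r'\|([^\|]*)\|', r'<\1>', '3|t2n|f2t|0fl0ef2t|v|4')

'3<t2n>f2t<0fl0ef2t>v|4'

Matches: at [1:6] → '|t2n|'; at [9:19] → '|0fl0ef2t|'.
Each match is replaced using the text its own group 1 captured.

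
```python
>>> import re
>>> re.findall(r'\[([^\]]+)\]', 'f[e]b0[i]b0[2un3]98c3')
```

['e', 'i', '2un3']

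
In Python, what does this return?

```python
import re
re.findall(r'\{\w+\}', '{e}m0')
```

['{e}']

Matches: at [0:3] → '{e}'.
No capturing groups, so `findall` returns the 1 full match string.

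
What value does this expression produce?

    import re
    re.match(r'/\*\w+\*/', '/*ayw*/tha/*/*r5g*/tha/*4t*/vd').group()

'/*ayw*/'

`re.match` only tries the pattern at the start of the string.
The match spans [0:7] → '/*ayw*/'.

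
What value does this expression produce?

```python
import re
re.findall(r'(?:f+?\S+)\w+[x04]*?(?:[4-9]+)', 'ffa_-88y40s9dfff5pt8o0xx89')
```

['ffa_-88y40s9dfff5pt8o0xx89']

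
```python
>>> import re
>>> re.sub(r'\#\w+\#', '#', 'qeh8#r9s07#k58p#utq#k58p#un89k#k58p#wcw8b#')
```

'qeh8#k58p#k58p#k58p#'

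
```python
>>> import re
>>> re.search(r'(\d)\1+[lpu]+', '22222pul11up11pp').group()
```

'22222pul'

The backreference `\1` re-matches whatever the first group consumed, character for character.
`re.search` scans for the first position where the pattern succeeds.
The match spans [0:8] → '22222pul'.
Captured: group 1 = '2'.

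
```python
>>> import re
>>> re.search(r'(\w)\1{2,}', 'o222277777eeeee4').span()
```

`\1` has to match the exact text group 1 already captured.
`re.search` scans for the first position where the pattern succeeds.
The match spans [1:5] → '2222'.
Captured: group 1 = '2'.

(1, 5)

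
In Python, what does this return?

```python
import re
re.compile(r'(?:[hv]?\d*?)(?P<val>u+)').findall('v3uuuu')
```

The pattern matches optionally one of [hv], then zero or more of a digit (lazy) (non-capturing group); then one or more of a literal 'u' (captured as 'val').
Matches: at [0:6] match 'v3uuuu', group 1 = 'uuuu'.
Because there's exactly one group, `findall` drops the full match and keeps group 1 from the one hit.

['uuuu']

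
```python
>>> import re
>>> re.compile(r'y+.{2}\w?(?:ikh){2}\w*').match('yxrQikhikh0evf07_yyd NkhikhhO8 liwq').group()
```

'yxrQikhikh0evf07_yyd'

This matches one or more of a literal 'y', then exactly 2 of any character, then optionally a word character; then the literal 'ikh' repeated 2 times, then zero or more of a word character.
`re.match` won't scan ahead — the pattern has to work from the very first character.
The match spans [0:20] → 'yxrQikhikh0evf07_yyd'.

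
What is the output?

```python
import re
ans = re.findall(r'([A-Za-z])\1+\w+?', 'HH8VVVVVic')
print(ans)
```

`\1` has to match the exact text group 1 already captured.
Walking the string: at [0:3] match 'HH8', group 1 = 'H'; at [3:9] match 'VVVVVi', group 1 = 'V'.
One capturing group, so `findall` returns just the captured substring from each match — 2 in all.

['H', 'V']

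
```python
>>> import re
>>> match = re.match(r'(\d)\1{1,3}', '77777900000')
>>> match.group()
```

'7777'

`match` is anchored at position 0; if the pattern doesn't fit there, it returns None.
The match spans [0:4] → '7777'.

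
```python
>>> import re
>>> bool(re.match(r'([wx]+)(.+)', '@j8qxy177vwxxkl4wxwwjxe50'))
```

False

`re.match` won't scan ahead — the pattern has to work from the very first character.
Here the pattern fails at index 0, so the call returns None, and `bool(None)` is False.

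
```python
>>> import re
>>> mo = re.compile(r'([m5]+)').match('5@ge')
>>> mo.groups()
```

('5',)

This matches one or more of one of [m5] (captured).
`match` is anchored at position 0; if the pattern doesn't fit there, it returns None.
The match spans [0:1] → '5'.
Captured: group 1 = '5'.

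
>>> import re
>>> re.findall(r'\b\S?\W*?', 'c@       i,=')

`findall` yields the raw match text (4 of them) because the pattern has no groups.

['c', '@', 'i', ',']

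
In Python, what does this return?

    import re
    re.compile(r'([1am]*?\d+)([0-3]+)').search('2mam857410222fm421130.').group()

The pattern matches zero or more of one of [1am] (lazy), then one or more of a digit (captured); then one or more of a character in [0-3] (captured).
The match spans [1:13] → 'mam857410222'.

'mam857410222'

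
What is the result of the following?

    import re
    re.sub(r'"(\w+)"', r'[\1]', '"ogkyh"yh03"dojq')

`\1` in the replacement pulls in group 1's text for each match.

'[ogkyh]yh03"dojq'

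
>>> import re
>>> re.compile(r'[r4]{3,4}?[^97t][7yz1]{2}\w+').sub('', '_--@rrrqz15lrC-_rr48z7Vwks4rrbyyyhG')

Pattern: 3 to 4 of one of [r4] (lazy); then any character except [97t], then exactly 2 of one of [7yz1]; then one or more of a word character.
Matches: at [4:14] → 'rrrqz15lrC'; at [16:35] → 'rr48z7Vwks4rrbyyyhG'.
`sub` substitutes '' at each match site.

'_--@-_'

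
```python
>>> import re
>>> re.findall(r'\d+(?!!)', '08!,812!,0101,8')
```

['0', '81', '0101', '8']

Because the assertion is negative and zero-width, positions next to the forbidden text are skipped.
Matches: at [0:1] → '0'; at [4:6] → '81'; at [9:13] → '0101'; at [14:15] → '8'.
With no groups in the pattern, `findall` gives back each whole match — 4 here.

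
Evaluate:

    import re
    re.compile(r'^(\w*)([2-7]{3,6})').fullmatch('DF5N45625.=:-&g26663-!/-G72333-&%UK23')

None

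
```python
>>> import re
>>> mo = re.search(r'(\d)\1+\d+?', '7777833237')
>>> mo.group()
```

'77778'

After group 1 captures some text, `\1` only succeeds where that same text appears again.
`search` walks the string left to right and returns the first match it finds.
The match spans [0:5] → '77778'.
Captured: group 1 = '7'.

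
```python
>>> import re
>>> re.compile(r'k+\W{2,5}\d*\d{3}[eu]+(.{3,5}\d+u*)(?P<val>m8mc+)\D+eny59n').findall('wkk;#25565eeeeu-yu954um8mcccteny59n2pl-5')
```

[('-yu954u', 'm8mccc')]

The pattern matches one or more of the literal 'k', then 2 to 5 of a non-word character; then zero or more of a digit, then exactly 3 of a digit; then one or more of one of [eu]; then 3 to 5 of any character, then one or more of a digit, then zero or more of the literal 'u' (captured); then the literal 'm8m', then one or more of the literal 'c' (captured as 'val'); then one or more of a non-digit, then the literal 'eny', then the literal '59n'.
Matches: at [1:35] match 'kk;#25565eeeeu-yu954um8mcccteny59n', groups = ('-yu954u', 'm8mccc').
With 2 capturing groups, `findall` returns a 2-tuple per match.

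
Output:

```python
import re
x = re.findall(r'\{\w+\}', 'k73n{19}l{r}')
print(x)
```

Matches: at [4:8] → '{19}'; at [9:12] → '{r}'.
Since nothing is captured, `findall` lists the 2 matched substrings directly.

['{19}', '{r}']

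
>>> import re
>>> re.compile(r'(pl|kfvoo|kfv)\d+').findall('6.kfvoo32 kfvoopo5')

['kfvoo']

Scanning left to right: at [2:9] match 'kfvoo32', group 1 = 'kfvoo'.
`findall` collects group 1 from the one match (1 total).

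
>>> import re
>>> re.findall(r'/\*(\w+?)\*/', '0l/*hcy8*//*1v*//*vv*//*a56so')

['hcy8', '1v', 'vv']

One capturing group, so `findall` returns just the captured substring from each match — 3 in all.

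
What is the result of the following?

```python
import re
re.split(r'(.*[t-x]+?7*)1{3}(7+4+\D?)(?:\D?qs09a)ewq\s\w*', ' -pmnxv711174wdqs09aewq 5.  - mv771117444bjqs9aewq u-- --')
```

['', ' -pmnxv7', '74w', '.  - mv771117444bjqs9aewq u-- --']

With a capturing group present, the delimiter's captured portion is kept in the result list.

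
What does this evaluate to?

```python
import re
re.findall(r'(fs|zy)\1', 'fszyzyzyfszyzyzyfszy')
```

['zy', 'zy']

The backreference `\1` re-matches whatever the first group consumed, character for character.
Walking the string: at [2:6] match 'zyzy', group 1 = 'zy'; at [10:14] match 'zyzy', group 1 = 'zy'.
Because there's exactly one group, `findall` drops the full match and keeps group 1 from each hit.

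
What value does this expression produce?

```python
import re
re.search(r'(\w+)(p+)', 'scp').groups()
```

This matches one or more of a word character (captured); then one or more of a literal 'p' (captured).
`re.search` tries every starting position until one works.
The match spans [0:3] → 'scp'.
Captured: group 1 = 'sc', group 2 = 'p'.

('sc', 'p')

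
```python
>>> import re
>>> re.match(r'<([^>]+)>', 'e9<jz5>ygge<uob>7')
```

None

With `match`, the pattern is implicitly anchored at the beginning.
Here position 0 doesn't satisfy it, so the call returns None.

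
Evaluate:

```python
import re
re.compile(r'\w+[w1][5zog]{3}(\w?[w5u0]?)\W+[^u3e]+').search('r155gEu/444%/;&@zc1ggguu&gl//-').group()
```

The pattern matches one or more of a word character, then one of [w1], then exactly 3 of one of [5zog]; then optionally a word character, then optionally one of [w5u0] (captured); then one or more of a non-word character, then one or more of any character except [u3e].
`re.search` scans for the first position where the pattern succeeds.
The match spans [0:22] → 'r155gEu/444%/;&@zc1ggg'.
Captured: group 1 = 'Eu'.

'r155gEu/444%/;&@zc1ggg'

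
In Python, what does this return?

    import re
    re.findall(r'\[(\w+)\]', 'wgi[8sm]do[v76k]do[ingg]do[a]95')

['8sm', 'v76k', 'ingg', 'a']

One capturing group, so `findall` returns just the captured substring from each match — 4 in all.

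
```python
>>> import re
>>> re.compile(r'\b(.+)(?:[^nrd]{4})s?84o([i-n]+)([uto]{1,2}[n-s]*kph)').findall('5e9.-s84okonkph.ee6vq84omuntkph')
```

Pattern: a word boundary (`\b`, zero-width); then one or more of any character (captured); then exactly 4 of any character except [nrd] (non-capturing group); then optionally a literal 's', then the literal '84o'; then one or more of a character in [i-n] (captured); then 1 to 2 of one of [uto], then zero or more of a character in [n-s], then the literal 'kph' (captured).
Scanning left to right: at [0:15] match '5e9.-s84okonkph', groups = ('5e', 'k', 'onkph').
3 groups means the one result is a tuple of 3 captured strings — 1 here.

[('5e', 'k', 'onkph')]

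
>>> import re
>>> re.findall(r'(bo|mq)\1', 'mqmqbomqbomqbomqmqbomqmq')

['mq', 'mq', 'mq']

A backreference is literal: `\1` must see the identical characters the first group matched.
Walking the string: at [0:4] match 'mqmq', group 1 = 'mq'; at [14:18] match 'mqmq', group 1 = 'mq'; at [20:24] match 'mqmq', group 1 = 'mq'.
One capturing group, so `findall` returns just the captured substring from each match — 3 in all.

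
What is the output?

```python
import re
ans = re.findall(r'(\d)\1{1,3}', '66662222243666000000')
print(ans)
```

['6', '2', '6', '0', '0']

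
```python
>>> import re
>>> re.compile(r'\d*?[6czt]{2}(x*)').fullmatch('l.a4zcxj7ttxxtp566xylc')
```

None

Pattern: zero or more of a digit (lazy), then exactly 2 of one of [6czt]; then zero or more of a literal 'x' (captured).
`re.fullmatch` is like wrapping the pattern in `^…$` (in single-line mode).
Here there's no way to consume every character, so the call returns None.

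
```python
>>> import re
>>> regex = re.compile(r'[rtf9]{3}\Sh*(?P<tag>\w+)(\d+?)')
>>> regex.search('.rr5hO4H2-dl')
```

This matches exactly 3 of one of [rtf9], then a non-whitespace character, then zero or more of a literal 'h'; then one or more of a word character (captured as 'tag'); then one or more of a digit (lazy) (captured).
Here the pattern never matches, so the call returns None.

None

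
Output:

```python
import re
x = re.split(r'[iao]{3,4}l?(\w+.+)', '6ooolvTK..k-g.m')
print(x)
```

`re.split` interleaves the captured-group text with the surrounding fragments.

['6', 'vTK..k-g.m', '']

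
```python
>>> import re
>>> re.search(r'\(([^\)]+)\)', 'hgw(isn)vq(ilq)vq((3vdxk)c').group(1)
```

`re.search` scans for the first position where the pattern succeeds.
The match spans [3:8] → '(isn)'.
Captured: group 1 = 'isn'.

'isn'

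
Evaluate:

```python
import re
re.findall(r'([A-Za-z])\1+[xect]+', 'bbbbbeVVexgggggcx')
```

['b', 'V', 'g']

A backreference is literal: `\1` must see the identical characters the first group matched.
Because there's exactly one group, `findall` drops the full match and keeps group 1 from each hit.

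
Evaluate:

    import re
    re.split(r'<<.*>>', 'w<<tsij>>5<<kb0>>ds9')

['w', 'ds9']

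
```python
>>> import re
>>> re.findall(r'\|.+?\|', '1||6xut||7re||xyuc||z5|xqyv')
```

['||6xut|', '|7re|', '|xyuc|', '|z5|']

Walking the string: at [1:8] → '||6xut|'; at [8:13] → '|7re|'; at [13:19] → '|xyuc|'; at [19:23] → '|z5|'.
Since nothing is captured, `findall` lists the 4 matched substrings directly.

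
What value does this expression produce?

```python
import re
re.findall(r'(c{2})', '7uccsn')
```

['cc']

This matches exactly 2 of a literal 'c' (captured).
Matches: at [2:4] match 'cc', group 1 = 'cc'.
`findall` collects group 1 from the one match (1 total).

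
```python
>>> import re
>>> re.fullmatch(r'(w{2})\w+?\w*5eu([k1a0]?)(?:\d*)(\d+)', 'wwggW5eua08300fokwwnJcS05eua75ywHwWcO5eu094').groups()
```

('ww', '0', '4')

The match spans [0:43] → 'wwggW5eua08300fokwwnJcS05eua75ywHwWcO5eu094'.
Captured: group 1 = 'ww', group 2 = '0', group 3 = '4'.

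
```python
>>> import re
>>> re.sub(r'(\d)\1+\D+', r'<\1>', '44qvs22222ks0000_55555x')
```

'<4><2><0><5>'

A backreference is literal: `\1` must see the identical characters the first group matched.
`\1` in the replacement pulls in group 1's text for each match.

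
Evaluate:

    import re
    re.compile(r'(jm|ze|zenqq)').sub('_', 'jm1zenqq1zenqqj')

Branches in `(...|...)` are attempted left-to-right; the first branch that allows the whole pattern to succeed is taken.
Matches: at [0:2] → 'jm'; at [3:5] → 'ze'; at [9:11] → 'ze'.
Every occurrence is swapped for '_'.

'_1_nqq1_nqqj'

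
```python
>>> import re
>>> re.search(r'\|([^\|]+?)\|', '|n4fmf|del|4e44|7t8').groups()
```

`re.search` tries every starting position until one works.
The match spans [0:7] → '|n4fmf|'.
Captured: group 1 = 'n4fmf'.

('n4fmf',)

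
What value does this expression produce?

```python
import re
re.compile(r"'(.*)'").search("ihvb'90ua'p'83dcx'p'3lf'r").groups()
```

("90ua'p'83dcx'p'3lf",)

`search` walks the string left to right and returns the first match it finds.
The match spans [4:24] → "'90ua'p'83dcx'p'3lf'".
Captured: group 1 = "90ua'p'83dcx'p'3lf".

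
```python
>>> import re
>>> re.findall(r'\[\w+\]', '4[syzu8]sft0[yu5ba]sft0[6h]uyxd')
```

Scanning left to right: at [1:8] → '[syzu8]'; at [12:19] → '[yu5ba]'; at [23:27] → '[6h]'.
`findall` yields the raw match text (3 of them) because the pattern has no groups.

['[syzu8]', '[yu5ba]', '[6h]']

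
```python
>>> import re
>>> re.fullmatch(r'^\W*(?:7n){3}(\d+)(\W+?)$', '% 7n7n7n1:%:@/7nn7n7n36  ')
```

The pattern matches anchored at the start of the string; then zero or more of a non-word character, then the literal '7n' repeated 3 times; then one or more of a digit (captured); then one or more of a non-word character (lazy) (captured); then anchored at the end.
`re.fullmatch` requires the pattern to consume the entire string.
Here the pattern can't cover the whole string, so the call returns None.

None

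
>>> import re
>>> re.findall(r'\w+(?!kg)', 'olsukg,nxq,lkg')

The negative lookahead/lookbehind blocks any match where the forbidden context is present.
Walking the string: at [0:6] → 'olsukg'; at [7:10] → 'nxq'; at [11:14] → 'lkg'.
`findall` yields the raw match text (3 of them) because the pattern has no groups.

['olsukg', 'nxq', 'lkg']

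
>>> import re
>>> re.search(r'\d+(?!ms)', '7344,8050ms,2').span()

The negative lookaround is zero-width — it rules out positions where the adjacent text would match, without consuming anything.
The match spans [0:4] → '7344'.

(0, 4)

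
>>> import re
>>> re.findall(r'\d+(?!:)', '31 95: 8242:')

['31', '9', '824']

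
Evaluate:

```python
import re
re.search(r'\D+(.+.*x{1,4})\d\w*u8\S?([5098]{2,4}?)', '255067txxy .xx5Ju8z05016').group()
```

Pattern: one or more of a non-digit; then one or more of any character, then zero or more of any character, then 1 to 4 of a literal 'x' (captured); then a digit; then zero or more of a word character, then the literal 'u8', then optionally a non-whitespace character; then 2 to 4 of one of [5098] (lazy) (captured).
`re.search` tries every starting position until one works.
The match spans [6:21] → 'txxy .xx5Ju8z05'.
Captured: group 1 = 'xx', group 2 = '05'.

'txxy .xx5Ju8z05'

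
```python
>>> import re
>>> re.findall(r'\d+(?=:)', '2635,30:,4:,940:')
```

['30', '4', '940']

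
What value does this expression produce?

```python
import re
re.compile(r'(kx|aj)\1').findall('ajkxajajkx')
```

`\1` is not a pattern — it's the concrete string captured by group 1, re-applied verbatim.
One capturing group, so `findall` returns just the captured substring from the one match — 1 in all.

['aj']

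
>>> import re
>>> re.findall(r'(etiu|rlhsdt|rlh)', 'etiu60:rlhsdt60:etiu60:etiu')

`|` is ordered: at each position the engine commits to the first alternative that works.
Matches: at [0:4] match 'etiu', group 1 = 'etiu'; at [7:13] match 'rlhsdt', group 1 = 'rlhsdt'; at [16:20] match 'etiu', group 1 = 'etiu'; at [23:27] match 'etiu', group 1 = 'etiu'.
Because there's exactly one group, `findall` drops the full match and keeps group 1 from each hit.

['etiu', 'rlhsdt', 'etiu', 'etiu']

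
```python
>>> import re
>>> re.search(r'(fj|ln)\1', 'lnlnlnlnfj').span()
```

(0, 4)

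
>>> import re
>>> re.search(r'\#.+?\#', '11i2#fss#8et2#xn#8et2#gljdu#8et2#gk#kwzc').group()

The match spans [4:9] → '#fss#'.

'#fss#'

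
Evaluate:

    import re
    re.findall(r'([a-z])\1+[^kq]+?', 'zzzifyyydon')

['z', 'y']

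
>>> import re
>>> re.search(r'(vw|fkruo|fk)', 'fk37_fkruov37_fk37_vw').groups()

`re.search` tries every starting position until one works.
The match spans [0:2] → 'fk'.
Captured: group 1 = 'fk'.

('fk',)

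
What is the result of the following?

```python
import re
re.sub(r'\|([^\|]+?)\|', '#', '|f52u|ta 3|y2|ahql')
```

Every occurrence is swapped for '#'.

'#ta 3#ahql'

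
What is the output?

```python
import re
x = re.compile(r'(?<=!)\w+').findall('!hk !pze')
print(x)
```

['hk', 'pze']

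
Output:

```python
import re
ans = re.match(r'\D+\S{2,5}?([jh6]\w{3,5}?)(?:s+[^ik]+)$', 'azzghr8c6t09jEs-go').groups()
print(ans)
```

('6t09jE',)

The pattern matches one or more of a non-digit, then 2 to 5 of a non-whitespace character (lazy); then one of [jh6], then 3 to 5 of a word character (lazy) (captured); then one or more of the literal 's', then one or more of any character except [ik] (non-capturing group); then anchored at the end.
With `match`, the pattern is implicitly anchored at the beginning.
The match spans [0:18] → 'azzghr8c6t09jEs-go'.
Captured: group 1 = '6t09jE'.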